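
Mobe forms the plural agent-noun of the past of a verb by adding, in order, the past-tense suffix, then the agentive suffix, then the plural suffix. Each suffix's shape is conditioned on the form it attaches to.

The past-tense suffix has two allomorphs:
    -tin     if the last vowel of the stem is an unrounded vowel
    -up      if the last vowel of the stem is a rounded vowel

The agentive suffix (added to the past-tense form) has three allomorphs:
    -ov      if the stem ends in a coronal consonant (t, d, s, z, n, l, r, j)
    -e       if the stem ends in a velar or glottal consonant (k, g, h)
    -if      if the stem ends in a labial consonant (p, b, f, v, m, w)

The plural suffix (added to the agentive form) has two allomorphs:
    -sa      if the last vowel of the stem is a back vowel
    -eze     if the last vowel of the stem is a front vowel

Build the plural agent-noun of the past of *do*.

doupifeze

*do* — last vowel /o/ (a rounded vowel) → -up → *doup*.
The final consonant of the past-tense form *doup* is /p/, which is labial, so the agentive suffix is -if, giving *doupif*.
The agentive form *doupif* — last vowel /i/ (a front vowel) → -eze → *doupifeze*.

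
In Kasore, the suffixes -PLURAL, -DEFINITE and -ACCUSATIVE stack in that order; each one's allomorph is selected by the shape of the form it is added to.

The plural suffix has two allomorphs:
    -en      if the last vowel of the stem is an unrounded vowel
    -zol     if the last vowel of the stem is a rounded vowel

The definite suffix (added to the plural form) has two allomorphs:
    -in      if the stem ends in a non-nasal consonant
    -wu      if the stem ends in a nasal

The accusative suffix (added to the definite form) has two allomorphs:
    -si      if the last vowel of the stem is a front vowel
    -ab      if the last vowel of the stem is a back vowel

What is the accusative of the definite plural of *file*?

fileenwuab

*file* — last vowel /e/ (an unrounded vowel) → -en → *fileen*.
The final consonant of the plural form *fileen* is /n/, which is a nasal, so the definite suffix is -wu, giving *fileenwu*.
The definite form *fileenwu*: last vowel = /u/, a back vowel → -ab → *fileenwuab*.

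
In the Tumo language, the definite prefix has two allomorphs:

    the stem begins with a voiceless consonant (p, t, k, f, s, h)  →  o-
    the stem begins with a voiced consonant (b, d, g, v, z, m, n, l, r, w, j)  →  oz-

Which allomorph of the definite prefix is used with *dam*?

*dam* — first consonant /d/ (voiced) → oz-.

oz-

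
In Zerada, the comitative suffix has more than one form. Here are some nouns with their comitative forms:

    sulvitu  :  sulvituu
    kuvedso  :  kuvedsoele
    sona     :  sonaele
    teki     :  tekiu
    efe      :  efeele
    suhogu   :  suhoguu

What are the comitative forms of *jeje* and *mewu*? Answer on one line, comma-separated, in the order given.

jejeele, mewuu

The alternation tracks the last vowel of the stem — -u when the last vowel of the stem is a high vowel (*sulvitu*, *teki*, *suhogu*); -ele when the last vowel of the stem is a non-high vowel (*kuvedso*, *sona*, *efe*).
*jeje* — last vowel /e/ (a non-high vowel) → -ele → *jejeele*.
*mewu* — last vowel /u/ (a high vowel) → -u → *mewuu*.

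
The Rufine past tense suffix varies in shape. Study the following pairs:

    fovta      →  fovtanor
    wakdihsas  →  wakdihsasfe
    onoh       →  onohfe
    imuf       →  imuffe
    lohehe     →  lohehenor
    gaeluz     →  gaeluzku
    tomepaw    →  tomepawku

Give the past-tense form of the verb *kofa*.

Looking at the final sound of each stem: -fe when the stem ends in a voiceless consonant (*wakdihsas*, *onoh*, *imuf*); -ku when the stem ends in a voiced consonant (*gaeluz*, *tomepaw*); -nor when the stem ends in a vowel (*fovta*, *lohehe*).
*kofa* — final sound /a/ (a vowel) → -nor → *kofanor*.

kofanor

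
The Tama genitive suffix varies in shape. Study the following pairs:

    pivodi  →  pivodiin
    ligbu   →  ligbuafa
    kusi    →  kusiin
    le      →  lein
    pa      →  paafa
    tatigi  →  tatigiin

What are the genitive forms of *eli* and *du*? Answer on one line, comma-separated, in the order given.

The pattern is front/back vowel harmony: -in when the last vowel of the stem is a front vowel (*pivodi*, *kusi*, *le*, *tatigi*); -afa when the last vowel of the stem is a back vowel (*ligbu*, *pa*).
*eli*: last vowel = /i/, a front vowel → -in → *eliin*.
Since the last vowel of *du* is /u/ (a back vowel), it takes -afa, giving *duafa*.

eliin, duafa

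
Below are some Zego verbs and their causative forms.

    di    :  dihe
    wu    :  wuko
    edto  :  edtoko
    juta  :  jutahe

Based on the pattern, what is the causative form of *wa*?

The pattern is rounding harmony: -ko when the last vowel of the stem is a rounded vowel (*wu*, *edto*); -he when the last vowel of the stem is an unrounded vowel (*di*, *juta*).
*wa*: last vowel = /a/, an unrounded vowel → -he → *wahe*.

wahe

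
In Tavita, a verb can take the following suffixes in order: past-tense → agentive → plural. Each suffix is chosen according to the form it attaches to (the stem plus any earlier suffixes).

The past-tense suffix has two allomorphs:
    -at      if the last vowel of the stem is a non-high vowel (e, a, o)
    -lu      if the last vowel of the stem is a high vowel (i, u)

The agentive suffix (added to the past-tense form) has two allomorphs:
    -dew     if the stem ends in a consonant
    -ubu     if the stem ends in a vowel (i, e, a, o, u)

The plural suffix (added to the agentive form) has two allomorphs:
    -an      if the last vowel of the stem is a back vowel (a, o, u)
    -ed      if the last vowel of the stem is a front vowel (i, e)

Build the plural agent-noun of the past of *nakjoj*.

nakjojatdewed

*nakjoj*: last vowel = /o/, a non-high vowel → -at → *nakjojat*.
The past-tense form *nakjojat* — final sound /t/ (a consonant) → -dew → *nakjojatdew*.
Since the last vowel of the agentive form *nakjojatdew* is /e/ (a front vowel), it takes -ed, giving *nakjojatdewed*.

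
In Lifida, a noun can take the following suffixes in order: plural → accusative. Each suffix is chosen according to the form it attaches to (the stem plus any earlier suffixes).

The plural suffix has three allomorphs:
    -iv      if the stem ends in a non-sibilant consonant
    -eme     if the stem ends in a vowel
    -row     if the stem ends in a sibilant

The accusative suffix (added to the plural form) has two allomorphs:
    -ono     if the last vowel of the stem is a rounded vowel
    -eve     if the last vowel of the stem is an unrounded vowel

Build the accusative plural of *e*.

eemeeve

*e* — final sound /e/ (a vowel) → -eme → *eeme*.
Since the last vowel of the plural form *eeme* is /e/ (an unrounded vowel), it takes -eve, giving *eemeeve*.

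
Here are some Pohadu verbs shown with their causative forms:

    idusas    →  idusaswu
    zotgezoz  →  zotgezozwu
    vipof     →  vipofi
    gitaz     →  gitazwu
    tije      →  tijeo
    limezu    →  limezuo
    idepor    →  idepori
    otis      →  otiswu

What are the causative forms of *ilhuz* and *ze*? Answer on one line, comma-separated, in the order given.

The pattern is sibilance of the final sound: -wu when the stem ends in a sibilant (*idusas*, *zotgezoz*, *gitaz*, *otis*); -i when the stem ends in a non-sibilant consonant (*vipof*, *idepor*); -o when the stem ends in a vowel (*tije*, *limezu*).
*ilhuz*: final sound = /z/, a sibilant → -wu → *ilhuzwu*.
The final sound of *ze* is /e/, which is a vowel, so the suffix is -o, giving *zeo*.

ilhuzwu, zeo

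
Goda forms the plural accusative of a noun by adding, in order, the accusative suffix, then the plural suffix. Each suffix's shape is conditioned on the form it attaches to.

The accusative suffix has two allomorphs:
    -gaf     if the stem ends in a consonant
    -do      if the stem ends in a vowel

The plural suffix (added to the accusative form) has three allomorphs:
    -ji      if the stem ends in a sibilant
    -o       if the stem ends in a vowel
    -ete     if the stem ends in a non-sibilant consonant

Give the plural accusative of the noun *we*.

wedoo

*we* — final sound /e/ (a vowel) → -do → *wedo*.
Since the final sound of the accusative form *wedo* is /o/ (a vowel), it takes -o, giving *wedoo*.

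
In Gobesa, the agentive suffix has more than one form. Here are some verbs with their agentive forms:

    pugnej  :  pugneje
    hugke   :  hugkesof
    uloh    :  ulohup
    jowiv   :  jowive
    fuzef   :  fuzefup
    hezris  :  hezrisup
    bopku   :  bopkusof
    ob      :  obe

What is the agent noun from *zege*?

Looking at the final sound of each stem: -up when the stem ends in a voiceless consonant (*uloh*, *fuzef*, *hezris*); -e when the stem ends in a voiced consonant (*pugnej*, *jowiv*, *ob*); -sof when the stem ends in a vowel (*hugke*, *bopku*).
*zege*: final sound = /e/, a vowel → -sof → *zegesof*.

zegesof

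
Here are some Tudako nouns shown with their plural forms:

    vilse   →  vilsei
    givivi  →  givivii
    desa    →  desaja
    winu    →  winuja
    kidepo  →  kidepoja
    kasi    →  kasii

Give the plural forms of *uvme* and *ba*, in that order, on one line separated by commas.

uvmei, baja

The pattern is front/back vowel harmony: -i when the last vowel of the stem is a front vowel (*vilse*, *givivi*, *kasi*); -ja when the last vowel of the stem is a back vowel (*desa*, *winu*, *kidepo*).
The last vowel of *uvme* is /e/, which is a front vowel, so the suffix is -i, giving *uvmei*.
*ba*: last vowel = /a/, a back vowel → -ja → *baja*.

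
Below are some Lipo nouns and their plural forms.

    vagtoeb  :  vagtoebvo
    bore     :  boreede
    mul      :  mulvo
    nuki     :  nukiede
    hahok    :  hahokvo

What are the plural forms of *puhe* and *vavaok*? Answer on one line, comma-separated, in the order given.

puheede, vavaokvo

The pattern is consonant vs. vowel: -vo when the stem ends in a consonant (*vagtoeb*, *mul*, *hahok*); -ede when the stem ends in a vowel (*bore*, *nuki*).
Since the final sound of *puhe* is /e/ (a vowel), it takes -ede, giving *puheede*.
*vavaok*: final sound = /k/, a consonant → -vo → *vavaokvo*.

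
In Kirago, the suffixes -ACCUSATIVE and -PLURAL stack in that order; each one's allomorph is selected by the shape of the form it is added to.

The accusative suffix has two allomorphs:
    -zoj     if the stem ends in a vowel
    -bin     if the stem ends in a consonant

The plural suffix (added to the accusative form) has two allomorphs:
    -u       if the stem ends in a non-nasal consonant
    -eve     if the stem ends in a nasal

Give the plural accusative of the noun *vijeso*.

vijesozoju

The final sound of *vijeso* is /o/, which is a vowel, so the accusative suffix is -zoj, giving *vijesozoj*.
The accusative form *vijesozoj*: final consonant = /j/, non-nasal → -u → *vijesozoju*.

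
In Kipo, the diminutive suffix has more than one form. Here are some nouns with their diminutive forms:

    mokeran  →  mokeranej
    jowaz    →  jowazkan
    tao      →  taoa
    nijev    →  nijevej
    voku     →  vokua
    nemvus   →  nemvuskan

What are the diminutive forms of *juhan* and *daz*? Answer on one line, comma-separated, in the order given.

The alternation tracks the final sound of the stem — -kan when the stem ends in a sibilant (*jowaz*, *nemvus*); -ej when the stem ends in a non-sibilant consonant (*mokeran*, *nijev*); -a when the stem ends in a vowel (*tao*, *voku*).
*juhan*: final sound = /n/, a non-sibilant consonant → -ej → *juhanej*.
*daz*: final sound = /z/, a sibilant → -kan → *dazkan*.

juhanej, dazkan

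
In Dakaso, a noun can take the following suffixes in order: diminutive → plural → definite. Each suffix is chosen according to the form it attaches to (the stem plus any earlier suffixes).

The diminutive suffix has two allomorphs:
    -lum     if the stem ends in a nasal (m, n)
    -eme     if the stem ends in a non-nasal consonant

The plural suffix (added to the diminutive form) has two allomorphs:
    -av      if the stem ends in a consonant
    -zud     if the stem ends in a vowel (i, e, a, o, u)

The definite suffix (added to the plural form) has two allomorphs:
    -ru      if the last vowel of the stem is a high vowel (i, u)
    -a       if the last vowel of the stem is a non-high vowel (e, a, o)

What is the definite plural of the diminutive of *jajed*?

Since the final consonant of *jajed* is /d/ (non-nasal), it takes -eme, giving *jajedeme*.
The final sound of the diminutive form *jajedeme* is /e/, which is a vowel, so the plural suffix is -zud, giving *jajedemezud*.
The plural form *jajedemezud* — last vowel /u/ (a high vowel) → -ru → *jajedemezudru*.

jajedemezudru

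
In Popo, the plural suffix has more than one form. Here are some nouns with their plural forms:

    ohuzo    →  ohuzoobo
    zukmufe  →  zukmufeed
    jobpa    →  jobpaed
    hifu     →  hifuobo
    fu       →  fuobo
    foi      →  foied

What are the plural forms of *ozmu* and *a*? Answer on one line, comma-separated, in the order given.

ozmuobo, aed

The alternation tracks the last vowel of the stem — -obo when the last vowel of the stem is a rounded vowel (*ohuzo*, *hifu*, *fu*); -ed when the last vowel of the stem is an unrounded vowel (*zukmufe*, *jobpa*, *foi*).
*ozmu*: last vowel = /u/, a rounded vowel → -obo → *ozmuobo*.
The last vowel of *a* is /a/, which is an unrounded vowel, so the suffix is -ed, giving *aed*.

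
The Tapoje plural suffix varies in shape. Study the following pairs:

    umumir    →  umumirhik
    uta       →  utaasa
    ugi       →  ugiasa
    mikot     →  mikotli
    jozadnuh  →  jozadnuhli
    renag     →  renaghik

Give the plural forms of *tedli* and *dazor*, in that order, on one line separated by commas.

tedliasa, dazorhik

The suffix is conditioned by the final sound: -li when the stem ends in a voiceless consonant (*mikot*, *jozadnuh*); -hik when the stem ends in a voiced consonant (*umumir*, *renag*); -asa when the stem ends in a vowel (*uta*, *ugi*).
*tedli*: final sound = /i/, a vowel → -asa → *tedliasa*.
*dazor* — final sound /r/ (a voiced consonant) → -hik → *dazorhik*.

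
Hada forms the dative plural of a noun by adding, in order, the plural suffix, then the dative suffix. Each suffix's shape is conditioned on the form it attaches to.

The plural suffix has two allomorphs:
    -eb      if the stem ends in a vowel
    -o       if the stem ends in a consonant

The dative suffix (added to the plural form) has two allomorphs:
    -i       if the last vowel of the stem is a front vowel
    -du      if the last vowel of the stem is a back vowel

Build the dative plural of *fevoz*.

*fevoz* — final sound /z/ (a consonant) → -o → *fevozo*.
The last vowel of the plural form *fevozo* is /o/, which is a back vowel, so the dative suffix is -du, giving *fevozodu*.

fevozodu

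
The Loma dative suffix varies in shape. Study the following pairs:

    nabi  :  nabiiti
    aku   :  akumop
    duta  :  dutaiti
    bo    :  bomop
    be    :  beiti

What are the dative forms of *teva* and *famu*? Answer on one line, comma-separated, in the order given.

The pattern is rounding harmony: -mop when the last vowel of the stem is a rounded vowel (*aku*, *bo*); -iti when the last vowel of the stem is an unrounded vowel (*nabi*, *duta*, *be*).
*teva*: last vowel = /a/, an unrounded vowel → -iti → *tevaiti*.
*famu*: last vowel = /u/, a rounded vowel → -mop → *famumop*.

tevaiti, famumop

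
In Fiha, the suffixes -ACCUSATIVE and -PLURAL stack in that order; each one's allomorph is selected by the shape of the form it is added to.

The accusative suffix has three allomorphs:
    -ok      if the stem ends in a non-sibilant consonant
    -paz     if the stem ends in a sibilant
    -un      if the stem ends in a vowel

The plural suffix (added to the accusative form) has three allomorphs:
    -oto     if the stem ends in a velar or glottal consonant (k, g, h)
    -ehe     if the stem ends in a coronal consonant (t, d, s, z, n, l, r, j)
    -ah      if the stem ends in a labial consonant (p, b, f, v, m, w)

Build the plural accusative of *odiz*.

The final sound of *odiz* is /z/, which is a sibilant, so the accusative suffix is -paz, giving *odizpaz*.
Since the final consonant of the accusative form *odizpaz* is /z/ (coronal), it takes -ehe, giving *odizpazehe*.

odizpazehe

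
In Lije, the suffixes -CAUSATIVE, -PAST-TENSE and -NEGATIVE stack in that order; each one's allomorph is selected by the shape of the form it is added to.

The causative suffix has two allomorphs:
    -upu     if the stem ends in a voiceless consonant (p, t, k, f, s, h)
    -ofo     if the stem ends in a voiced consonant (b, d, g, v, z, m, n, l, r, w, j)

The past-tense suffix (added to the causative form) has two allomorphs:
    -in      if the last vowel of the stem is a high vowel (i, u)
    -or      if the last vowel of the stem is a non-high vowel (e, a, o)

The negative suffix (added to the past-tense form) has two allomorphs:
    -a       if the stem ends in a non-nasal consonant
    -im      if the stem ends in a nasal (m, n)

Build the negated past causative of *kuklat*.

Since the final consonant of *kuklat* is /t/ (voiceless), it takes -upu, giving *kuklatupu*.
The causative form *kuklatupu* — last vowel /u/ (a high vowel) → -in → *kuklatupuin*.
Since the final consonant of the past-tense form *kuklatupuin* is /n/ (a nasal), it takes -im, giving *kuklatupuinim*.

kuklatupuinim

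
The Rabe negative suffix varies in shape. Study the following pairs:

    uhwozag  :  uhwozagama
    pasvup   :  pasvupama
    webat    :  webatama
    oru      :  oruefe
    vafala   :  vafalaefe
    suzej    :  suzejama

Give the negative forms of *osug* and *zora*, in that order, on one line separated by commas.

osugama, zoraefe

The pattern is consonant vs. vowel: -ama when the stem ends in a consonant (*uhwozag*, *pasvup*, *webat*, *suzej*); -efe when the stem ends in a vowel (*oru*, *vafala*).
The final sound of *osug* is /g/, which is a consonant, so the suffix is -ama, giving *osugama*.
The final sound of *zora* is /a/, which is a vowel, so the suffix is -efe, giving *zoraefe*.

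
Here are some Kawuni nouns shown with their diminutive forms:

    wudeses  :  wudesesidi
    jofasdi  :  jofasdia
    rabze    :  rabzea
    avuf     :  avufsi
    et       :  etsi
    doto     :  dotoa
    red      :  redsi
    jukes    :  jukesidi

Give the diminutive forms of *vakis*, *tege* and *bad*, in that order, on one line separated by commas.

The alternation tracks the final sound of the stem — -idi when the stem ends in a sibilant (*wudeses*, *jukes*); -si when the stem ends in a non-sibilant consonant (*avuf*, *et*, *red*); -a when the stem ends in a vowel (*jofasdi*, *rabze*, *doto*).
Since the final sound of *vakis* is /s/ (a sibilant), it takes -idi, giving *vakisidi*.
Since the final sound of *tege* is /e/ (a vowel), it takes -a, giving *tegea*.
The final sound of *bad* is /d/, which is a non-sibilant consonant, so the suffix is -si, giving *badsi*.

vakisidi, tegea, badsi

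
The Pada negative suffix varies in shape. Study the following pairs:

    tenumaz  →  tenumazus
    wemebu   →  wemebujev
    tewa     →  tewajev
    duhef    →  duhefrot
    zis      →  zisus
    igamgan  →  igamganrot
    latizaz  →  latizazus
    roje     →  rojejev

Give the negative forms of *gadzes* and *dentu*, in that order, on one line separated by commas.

gadzesus, dentujev

Looking at the final sound of each stem: -us when the stem ends in a sibilant (*tenumaz*, *zis*, *latizaz*); -rot when the stem ends in a non-sibilant consonant (*duhef*, *igamgan*); -jev when the stem ends in a vowel (*wemebu*, *tewa*, *roje*).
The final sound of *gadzes* is /s/, which is a sibilant, so the suffix is -us, giving *gadzesus*.
The final sound of *dentu* is /u/, which is a vowel, so the suffix is -jev, giving *dentujev*.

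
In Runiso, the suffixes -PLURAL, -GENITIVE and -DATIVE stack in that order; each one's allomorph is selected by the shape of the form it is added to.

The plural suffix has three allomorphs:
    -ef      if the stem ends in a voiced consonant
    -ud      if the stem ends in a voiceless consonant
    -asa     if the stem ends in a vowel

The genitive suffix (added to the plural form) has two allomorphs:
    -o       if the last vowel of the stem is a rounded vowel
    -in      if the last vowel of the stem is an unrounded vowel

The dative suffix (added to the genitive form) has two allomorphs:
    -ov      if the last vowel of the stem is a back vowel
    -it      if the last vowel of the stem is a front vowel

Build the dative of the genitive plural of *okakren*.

okakrenefinit

*okakren*: final sound = /n/, a voiced consonant → -ef → *okakrenef*.
The plural form *okakrenef*: last vowel = /e/, an unrounded vowel → -in → *okakrenefin*.
The last vowel of the genitive form *okakrenefin* is /i/, which is a front vowel, so the dative suffix is -it, giving *okakrenefinit*.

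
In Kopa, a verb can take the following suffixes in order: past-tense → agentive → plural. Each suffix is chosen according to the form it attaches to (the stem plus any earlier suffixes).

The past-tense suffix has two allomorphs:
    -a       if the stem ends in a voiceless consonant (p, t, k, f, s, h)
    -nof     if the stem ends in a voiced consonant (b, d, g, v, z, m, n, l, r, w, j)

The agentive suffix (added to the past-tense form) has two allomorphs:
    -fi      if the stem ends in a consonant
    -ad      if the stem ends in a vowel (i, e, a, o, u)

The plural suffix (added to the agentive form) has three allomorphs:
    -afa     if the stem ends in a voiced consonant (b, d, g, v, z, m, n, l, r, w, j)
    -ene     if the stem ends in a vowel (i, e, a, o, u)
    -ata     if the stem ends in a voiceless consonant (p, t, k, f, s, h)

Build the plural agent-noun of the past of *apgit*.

*apgit*: final consonant = /t/, voiceless → -a → *apgita*.
The past-tense form *apgita*: final sound = /a/, a vowel → -ad → *apgitaad*.
The final sound of the agentive form *apgitaad* is /d/, which is a voiced consonant, so the plural suffix is -afa, giving *apgitaadafa*.

apgitaadafa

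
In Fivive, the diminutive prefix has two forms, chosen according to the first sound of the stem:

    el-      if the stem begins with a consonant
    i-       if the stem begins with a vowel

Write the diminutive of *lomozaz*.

*lomozaz* — first sound /l/ (a consonant) → el- → *ellomozaz*.

ellomozaz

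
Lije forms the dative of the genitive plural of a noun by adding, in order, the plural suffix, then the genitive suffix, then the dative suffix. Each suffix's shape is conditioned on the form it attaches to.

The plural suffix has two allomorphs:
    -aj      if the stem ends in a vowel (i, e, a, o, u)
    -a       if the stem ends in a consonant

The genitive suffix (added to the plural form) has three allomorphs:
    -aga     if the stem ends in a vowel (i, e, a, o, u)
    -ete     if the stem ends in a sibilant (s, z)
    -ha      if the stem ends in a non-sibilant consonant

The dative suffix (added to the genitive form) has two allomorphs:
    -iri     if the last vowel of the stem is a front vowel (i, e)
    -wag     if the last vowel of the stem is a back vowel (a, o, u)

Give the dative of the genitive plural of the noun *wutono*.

wutonoajhawag

Since the final sound of *wutono* is /o/ (a vowel), it takes -aj, giving *wutonoaj*.
The plural form *wutonoaj*: final sound = /j/, a non-sibilant consonant → -ha → *wutonoajha*.
The last vowel of the genitive form *wutonoajha* is /a/, which is a back vowel, so the dative suffix is -wag, giving *wutonoajhawag*.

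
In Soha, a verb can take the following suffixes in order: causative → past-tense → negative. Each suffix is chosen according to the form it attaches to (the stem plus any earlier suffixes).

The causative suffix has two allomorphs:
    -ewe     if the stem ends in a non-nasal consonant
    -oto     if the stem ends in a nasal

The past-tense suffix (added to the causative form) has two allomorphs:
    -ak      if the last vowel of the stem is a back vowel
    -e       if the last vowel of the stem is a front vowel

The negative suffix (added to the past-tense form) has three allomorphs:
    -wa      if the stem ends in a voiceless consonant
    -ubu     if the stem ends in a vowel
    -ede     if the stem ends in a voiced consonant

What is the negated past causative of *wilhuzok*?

Since the final consonant of *wilhuzok* is /k/ (non-nasal), it takes -ewe, giving *wilhuzokewe*.
Since the last vowel of the causative form *wilhuzokewe* is /e/ (a front vowel), it takes -e, giving *wilhuzokewee*.
The past-tense form *wilhuzokewee* — final sound /e/ (a vowel) → -ubu → *wilhuzokeweeubu*.

wilhuzokeweeubu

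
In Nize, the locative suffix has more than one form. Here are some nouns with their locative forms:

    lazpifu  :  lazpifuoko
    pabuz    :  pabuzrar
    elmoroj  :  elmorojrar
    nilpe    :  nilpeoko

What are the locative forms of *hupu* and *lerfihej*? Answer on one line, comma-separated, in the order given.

hupuoko, lerfihejrar

Looking at the final sound of each stem: -rar when the stem ends in a consonant (*pabuz*, *elmoroj*); -oko when the stem ends in a vowel (*lazpifu*, *nilpe*).
Since the final sound of *hupu* is /u/ (a vowel), it takes -oko, giving *hupuoko*.
Since the final sound of *lerfihej* is /j/ (a consonant), it takes -rar, giving *lerfihejrar*.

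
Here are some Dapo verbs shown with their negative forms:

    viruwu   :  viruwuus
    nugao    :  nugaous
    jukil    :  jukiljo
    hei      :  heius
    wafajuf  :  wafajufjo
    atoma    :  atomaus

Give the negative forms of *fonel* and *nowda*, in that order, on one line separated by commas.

foneljo, nowdaus

Looking at the final sound of each stem: -jo when the stem ends in a consonant (*jukil*, *wafajuf*); -us when the stem ends in a vowel (*viruwu*, *nugao*, *hei*, *atoma*).
*fonel* — final sound /l/ (a consonant) → -jo → *foneljo*.
*nowda*: final sound = /a/, a vowel → -us → *nowdaus*.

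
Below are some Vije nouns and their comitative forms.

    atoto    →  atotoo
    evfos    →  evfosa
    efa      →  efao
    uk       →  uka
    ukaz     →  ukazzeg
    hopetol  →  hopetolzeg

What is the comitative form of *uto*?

The alternation tracks the final sound of the stem — -a when the stem ends in a voiceless consonant (*evfos*, *uk*); -zeg when the stem ends in a voiced consonant (*ukaz*, *hopetol*); -o when the stem ends in a vowel (*atoto*, *efa*).
*uto*: final sound = /o/, a vowel → -o → *utoo*.

utoo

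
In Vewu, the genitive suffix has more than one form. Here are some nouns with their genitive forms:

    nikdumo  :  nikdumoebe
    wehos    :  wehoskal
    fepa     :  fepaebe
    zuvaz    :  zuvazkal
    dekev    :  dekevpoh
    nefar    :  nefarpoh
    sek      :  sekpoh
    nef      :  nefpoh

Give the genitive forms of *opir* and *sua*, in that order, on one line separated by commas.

The pattern is sibilance of the final sound: -kal when the stem ends in a sibilant (*wehos*, *zuvaz*); -poh when the stem ends in a non-sibilant consonant (*dekev*, *nefar*, *sek*, *nef*); -ebe when the stem ends in a vowel (*nikdumo*, *fepa*).
*opir* — final sound /r/ (a non-sibilant consonant) → -poh → *opirpoh*.
*sua*: final sound = /a/, a vowel → -ebe → *suaebe*.

opirpoh, suaebe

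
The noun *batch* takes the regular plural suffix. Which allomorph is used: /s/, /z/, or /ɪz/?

/ɪz/

The stem *batch* ends in a sibilant (/s, z, ʃ, ʒ, tʃ, dʒ/).
The plural suffix surfaces as /ɪz/ after sibilants, /s/ after other voiceless consonants, and /z/ after other voiced sounds.
So the plural -s on *batch* is pronounced /ɪz/.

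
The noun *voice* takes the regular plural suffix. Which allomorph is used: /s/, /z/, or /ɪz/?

/ɪz/

The stem *voice* ends in a sibilant (/s, z, ʃ, ʒ, tʃ, dʒ/).
The plural suffix surfaces as /ɪz/ after sibilants, /s/ after other voiceless consonants, and /z/ after other voiced sounds.
So the plural -s on *voice* is pronounced /ɪz/.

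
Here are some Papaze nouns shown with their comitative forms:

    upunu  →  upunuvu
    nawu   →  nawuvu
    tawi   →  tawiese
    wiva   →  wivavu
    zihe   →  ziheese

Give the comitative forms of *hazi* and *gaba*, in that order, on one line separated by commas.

haziese, gabavu

The suffix is conditioned by the last vowel: -ese when the last vowel of the stem is a front vowel (*tawi*, *zihe*); -vu when the last vowel of the stem is a back vowel (*upunu*, *nawu*, *wiva*).
*hazi*: last vowel = /i/, a front vowel → -ese → *haziese*.
Since the last vowel of *gaba* is /a/ (a back vowel), it takes -vu, giving *gabavu*.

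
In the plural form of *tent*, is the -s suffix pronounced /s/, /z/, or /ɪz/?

The stem *tent* ends in a voiceless non-sibilant consonant.
The plural suffix surfaces as /ɪz/ after sibilants, /s/ after other voiceless consonants, and /z/ after other voiced sounds.
So the plural -s on *tent* is pronounced /s/.

/s/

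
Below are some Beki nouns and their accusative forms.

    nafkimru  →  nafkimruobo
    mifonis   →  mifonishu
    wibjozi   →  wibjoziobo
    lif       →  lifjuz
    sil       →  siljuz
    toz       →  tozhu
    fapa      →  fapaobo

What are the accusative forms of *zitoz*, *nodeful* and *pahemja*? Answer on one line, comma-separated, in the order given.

zitozhu, nodefuljuz, pahemjaobo

The pattern is sibilance of the final sound: -hu when the stem ends in a sibilant (*mifonis*, *toz*); -juz when the stem ends in a non-sibilant consonant (*lif*, *sil*); -obo when the stem ends in a vowel (*nafkimru*, *wibjozi*, *fapa*).
*zitoz* — final sound /z/ (a sibilant) → -hu → *zitozhu*.
The final sound of *nodeful* is /l/, which is a non-sibilant consonant, so the suffix is -juz, giving *nodefuljuz*.
Since the final sound of *pahemja* is /a/ (a vowel), it takes -obo, giving *pahemjaobo*.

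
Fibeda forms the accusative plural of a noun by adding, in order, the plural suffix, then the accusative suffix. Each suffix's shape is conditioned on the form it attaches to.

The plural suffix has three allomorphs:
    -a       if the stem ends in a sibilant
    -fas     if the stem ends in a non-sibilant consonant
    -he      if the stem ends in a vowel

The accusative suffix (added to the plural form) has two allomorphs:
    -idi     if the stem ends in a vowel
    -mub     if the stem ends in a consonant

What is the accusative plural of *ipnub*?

Since the final sound of *ipnub* is /b/ (a non-sibilant consonant), it takes -fas, giving *ipnubfas*.
Since the final sound of the plural form *ipnubfas* is /s/ (a consonant), it takes -mub, giving *ipnubfasmub*.

ipnubfasmub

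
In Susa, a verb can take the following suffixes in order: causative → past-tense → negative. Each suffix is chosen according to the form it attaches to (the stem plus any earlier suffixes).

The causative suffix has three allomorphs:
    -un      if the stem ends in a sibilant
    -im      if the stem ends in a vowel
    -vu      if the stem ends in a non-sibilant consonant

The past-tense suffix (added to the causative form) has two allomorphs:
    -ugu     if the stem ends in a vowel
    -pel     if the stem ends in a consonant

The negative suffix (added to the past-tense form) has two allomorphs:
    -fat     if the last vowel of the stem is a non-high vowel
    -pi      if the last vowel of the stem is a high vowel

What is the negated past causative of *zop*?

*zop*: final sound = /p/, a non-sibilant consonant → -vu → *zopvu*.
The causative form *zopvu* — final sound /u/ (a vowel) → -ugu → *zopvuugu*.
The last vowel of the past-tense form *zopvuugu* is /u/, which is a high vowel, so the negative suffix is -pi, giving *zopvuugupi*.

zopvuugupi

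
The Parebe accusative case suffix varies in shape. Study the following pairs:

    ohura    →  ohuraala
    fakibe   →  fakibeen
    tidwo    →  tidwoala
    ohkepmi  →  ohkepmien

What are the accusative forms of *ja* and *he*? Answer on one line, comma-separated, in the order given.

The alternation tracks the last vowel of the stem — -en when the last vowel of the stem is a front vowel (*fakibe*, *ohkepmi*); -ala when the last vowel of the stem is a back vowel (*ohura*, *tidwo*).
The last vowel of *ja* is /a/, which is a back vowel, so the suffix is -ala, giving *jaala*.
The last vowel of *he* is /e/, which is a front vowel, so the suffix is -en, giving *heen*.

jaala, heen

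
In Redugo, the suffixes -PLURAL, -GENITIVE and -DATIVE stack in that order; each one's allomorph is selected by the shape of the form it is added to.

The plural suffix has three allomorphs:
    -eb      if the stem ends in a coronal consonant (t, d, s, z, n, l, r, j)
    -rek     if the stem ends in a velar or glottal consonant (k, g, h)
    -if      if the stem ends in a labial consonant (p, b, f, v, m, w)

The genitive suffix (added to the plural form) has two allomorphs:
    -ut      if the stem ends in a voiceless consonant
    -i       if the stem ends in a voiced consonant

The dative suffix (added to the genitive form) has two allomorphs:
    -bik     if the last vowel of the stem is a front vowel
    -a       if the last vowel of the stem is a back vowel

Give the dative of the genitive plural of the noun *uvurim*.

uvurimifuta

*uvurim* — final consonant /m/ (labial) → -if → *uvurimif*.
The plural form *uvurimif*: final consonant = /f/, voiceless → -ut → *uvurimifut*.
Since the last vowel of the genitive form *uvurimifut* is /u/ (a back vowel), it takes -a, giving *uvurimifuta*.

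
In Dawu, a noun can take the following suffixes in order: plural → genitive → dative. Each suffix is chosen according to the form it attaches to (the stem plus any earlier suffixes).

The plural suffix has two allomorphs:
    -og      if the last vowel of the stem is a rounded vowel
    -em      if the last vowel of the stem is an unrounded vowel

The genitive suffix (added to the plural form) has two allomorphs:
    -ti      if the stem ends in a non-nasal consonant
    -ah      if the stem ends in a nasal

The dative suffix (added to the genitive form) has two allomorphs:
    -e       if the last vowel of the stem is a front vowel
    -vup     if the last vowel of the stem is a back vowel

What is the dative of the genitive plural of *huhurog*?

The last vowel of *huhurog* is /o/, which is a rounded vowel, so the plural suffix is -og, giving *huhurogog*.
Since the final consonant of the plural form *huhurogog* is /g/ (non-nasal), it takes -ti, giving *huhurogogti*.
The genitive form *huhurogogti*: last vowel = /i/, a front vowel → -e → *huhurogogtie*.

huhurogogtie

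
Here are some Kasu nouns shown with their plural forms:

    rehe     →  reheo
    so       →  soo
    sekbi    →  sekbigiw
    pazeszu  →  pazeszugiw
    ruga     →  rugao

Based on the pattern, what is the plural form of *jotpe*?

jotpeo

Looking at the last vowel of each stem: -giw when the last vowel of the stem is a high vowel (*sekbi*, *pazeszu*); -o when the last vowel of the stem is a non-high vowel (*rehe*, *so*, *ruga*).
Since the last vowel of *jotpe* is /e/ (a non-high vowel), it takes -o, giving *jotpeo*.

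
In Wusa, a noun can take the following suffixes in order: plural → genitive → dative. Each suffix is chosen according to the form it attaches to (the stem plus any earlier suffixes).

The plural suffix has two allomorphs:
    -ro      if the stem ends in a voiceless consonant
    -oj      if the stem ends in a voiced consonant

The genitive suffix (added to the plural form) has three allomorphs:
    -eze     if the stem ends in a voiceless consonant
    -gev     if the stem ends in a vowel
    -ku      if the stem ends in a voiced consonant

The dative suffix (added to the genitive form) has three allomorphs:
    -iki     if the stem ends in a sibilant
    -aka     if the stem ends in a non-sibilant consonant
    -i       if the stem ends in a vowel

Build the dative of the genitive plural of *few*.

fewojkui

The final consonant of *few* is /w/, which is voiced, so the plural suffix is -oj, giving *fewoj*.
The plural form *fewoj*: final sound = /j/, a voiced consonant → -ku → *fewojku*.
The genitive form *fewojku* — final sound /u/ (a vowel) → -i → *fewojkui*.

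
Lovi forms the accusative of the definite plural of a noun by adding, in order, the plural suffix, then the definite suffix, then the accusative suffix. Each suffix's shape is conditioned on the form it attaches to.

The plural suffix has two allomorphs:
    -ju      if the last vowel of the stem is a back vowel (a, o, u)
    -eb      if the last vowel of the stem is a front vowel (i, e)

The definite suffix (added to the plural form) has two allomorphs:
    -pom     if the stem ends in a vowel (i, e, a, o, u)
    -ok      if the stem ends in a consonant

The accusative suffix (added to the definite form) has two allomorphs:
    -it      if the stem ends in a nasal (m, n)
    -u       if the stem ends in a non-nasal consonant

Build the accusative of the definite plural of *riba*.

ribajupomit

The last vowel of *riba* is /a/, which is a back vowel, so the plural suffix is -ju, giving *ribaju*.
The plural form *ribaju* — final sound /u/ (a vowel) → -pom → *ribajupom*.
The final consonant of the definite form *ribajupom* is /m/, which is a nasal, so the accusative suffix is -it, giving *ribajupomit*.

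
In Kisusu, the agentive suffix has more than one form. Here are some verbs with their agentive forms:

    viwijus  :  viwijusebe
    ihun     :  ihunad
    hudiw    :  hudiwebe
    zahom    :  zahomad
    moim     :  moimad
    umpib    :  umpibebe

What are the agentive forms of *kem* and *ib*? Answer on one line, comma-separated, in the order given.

The alternation tracks the final consonant of the stem — -ad when the stem ends in a nasal (*ihun*, *zahom*, *moim*); -ebe when the stem ends in a non-nasal consonant (*viwijus*, *hudiw*, *umpib*).
The final consonant of *kem* is /m/, which is a nasal, so the suffix is -ad, giving *kemad*.
*ib* — final consonant /b/ (non-nasal) → -ebe → *ibebe*.

kemad, ibebe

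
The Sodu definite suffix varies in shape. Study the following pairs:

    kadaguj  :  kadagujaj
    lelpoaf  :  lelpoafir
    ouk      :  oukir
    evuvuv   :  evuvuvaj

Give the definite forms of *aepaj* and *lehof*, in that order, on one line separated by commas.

aepajaj, lehofir

The pattern is voicing of the final consonant: -ir when the stem ends in a voiceless consonant (*lelpoaf*, *ouk*); -aj when the stem ends in a voiced consonant (*kadaguj*, *evuvuv*).
The final consonant of *aepaj* is /j/, which is voiced, so the suffix is -aj, giving *aepajaj*.
Since the final consonant of *lehof* is /f/ (voiceless), it takes -ir, giving *lehofir*.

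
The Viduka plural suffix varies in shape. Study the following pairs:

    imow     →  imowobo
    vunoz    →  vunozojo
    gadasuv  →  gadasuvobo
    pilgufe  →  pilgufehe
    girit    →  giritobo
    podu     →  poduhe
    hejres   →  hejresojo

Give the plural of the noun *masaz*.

masazojo

Looking at the final sound of each stem: -ojo when the stem ends in a sibilant (*vunoz*, *hejres*); -obo when the stem ends in a non-sibilant consonant (*imow*, *gadasuv*, *girit*); -he when the stem ends in a vowel (*pilgufe*, *podu*).
Since the final sound of *masaz* is /z/ (a sibilant), it takes -ojo, giving *masazojo*.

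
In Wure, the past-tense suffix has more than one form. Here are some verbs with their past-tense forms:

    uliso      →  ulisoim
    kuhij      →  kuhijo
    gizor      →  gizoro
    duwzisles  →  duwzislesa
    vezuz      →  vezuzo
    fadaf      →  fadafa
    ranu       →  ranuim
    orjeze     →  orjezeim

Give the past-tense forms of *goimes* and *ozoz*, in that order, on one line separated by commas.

The alternation tracks the final sound of the stem — -a when the stem ends in a voiceless consonant (*duwzisles*, *fadaf*); -o when the stem ends in a voiced consonant (*kuhij*, *gizor*, *vezuz*); -im when the stem ends in a vowel (*uliso*, *ranu*, *orjeze*).
The final sound of *goimes* is /s/, which is a voiceless consonant, so the suffix is -a, giving *goimesa*.
*ozoz*: final sound = /z/, a voiced consonant → -o → *ozozo*.

goimesa, ozozo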